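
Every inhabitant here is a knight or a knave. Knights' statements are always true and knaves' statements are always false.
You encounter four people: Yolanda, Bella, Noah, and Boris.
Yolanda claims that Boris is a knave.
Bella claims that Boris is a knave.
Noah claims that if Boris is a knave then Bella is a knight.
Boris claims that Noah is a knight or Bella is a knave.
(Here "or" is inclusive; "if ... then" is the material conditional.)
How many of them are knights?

The unique consistent assignment is Yolanda=knave, Bella=knave, Noah=knight, Boris=knight.
That has 2 knights.

2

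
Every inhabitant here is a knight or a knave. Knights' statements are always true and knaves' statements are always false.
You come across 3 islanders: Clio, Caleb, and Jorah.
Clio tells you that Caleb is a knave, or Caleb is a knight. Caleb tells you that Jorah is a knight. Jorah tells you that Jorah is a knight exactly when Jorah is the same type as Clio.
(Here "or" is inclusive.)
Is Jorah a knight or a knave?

Jorah is a knight.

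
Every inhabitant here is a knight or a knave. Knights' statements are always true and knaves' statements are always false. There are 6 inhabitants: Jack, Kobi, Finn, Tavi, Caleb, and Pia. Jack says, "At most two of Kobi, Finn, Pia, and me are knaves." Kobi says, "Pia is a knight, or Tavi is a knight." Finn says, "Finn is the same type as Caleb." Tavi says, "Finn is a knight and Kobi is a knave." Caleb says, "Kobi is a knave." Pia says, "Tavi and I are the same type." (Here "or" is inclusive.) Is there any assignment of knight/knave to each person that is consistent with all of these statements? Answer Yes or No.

No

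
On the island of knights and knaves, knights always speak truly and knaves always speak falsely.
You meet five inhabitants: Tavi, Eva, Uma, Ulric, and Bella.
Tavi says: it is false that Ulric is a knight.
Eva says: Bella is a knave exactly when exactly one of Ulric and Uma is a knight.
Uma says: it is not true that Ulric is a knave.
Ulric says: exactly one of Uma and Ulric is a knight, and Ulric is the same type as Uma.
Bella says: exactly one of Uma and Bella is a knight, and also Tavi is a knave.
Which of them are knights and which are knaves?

Tavi is a knight, Eva is a knave, Uma is a knave, Ulric is a knave, and Bella is a knave.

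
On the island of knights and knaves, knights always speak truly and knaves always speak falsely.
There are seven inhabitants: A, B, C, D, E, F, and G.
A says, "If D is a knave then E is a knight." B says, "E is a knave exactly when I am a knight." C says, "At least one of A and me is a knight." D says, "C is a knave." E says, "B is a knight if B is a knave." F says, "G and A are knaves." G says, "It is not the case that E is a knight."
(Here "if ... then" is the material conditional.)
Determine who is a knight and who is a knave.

Since A is a knave, "if D is a knave then E is a knight" needs to be False, which holds.
B (knave): "E is a knave exactly when I am a knight" — False. ✓
C is a knight; "at least one of A and me is a knight" is True, as required.
Since D is a knave, "C is a knave" needs to be False, which holds.
E is a knave, and the claim "B is a knight if B is a knave" is indeed False.
F is a knave; "G and A are knaves" is False, as required.
Since G is a knight, "it is not the case that E is a knight" needs to be True, which holds.

A is a knave, B is a knave, C is a knight, D is a knave, E is a knave, F is a knave, and G is a knight.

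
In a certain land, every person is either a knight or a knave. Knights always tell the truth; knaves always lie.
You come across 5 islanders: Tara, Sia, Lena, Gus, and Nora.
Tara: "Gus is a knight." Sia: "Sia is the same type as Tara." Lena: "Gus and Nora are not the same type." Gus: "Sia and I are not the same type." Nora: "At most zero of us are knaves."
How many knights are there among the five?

The unique consistent assignment is Tara=knight, Sia=knave, Lena=knight, Gus=knight, Nora=knave.
That has 3 knights.

3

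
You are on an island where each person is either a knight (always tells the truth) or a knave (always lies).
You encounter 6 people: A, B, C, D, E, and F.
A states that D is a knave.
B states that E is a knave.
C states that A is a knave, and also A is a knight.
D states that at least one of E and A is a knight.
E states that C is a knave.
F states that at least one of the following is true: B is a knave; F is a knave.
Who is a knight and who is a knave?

Knights: D, E, and F. Knaves: A, B, and C.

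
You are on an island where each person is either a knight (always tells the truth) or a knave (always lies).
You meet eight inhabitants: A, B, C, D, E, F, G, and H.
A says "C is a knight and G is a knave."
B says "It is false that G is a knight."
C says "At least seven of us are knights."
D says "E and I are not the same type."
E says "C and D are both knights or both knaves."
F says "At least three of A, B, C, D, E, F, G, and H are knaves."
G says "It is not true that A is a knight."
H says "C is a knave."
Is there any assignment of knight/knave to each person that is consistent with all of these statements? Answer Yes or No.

Yes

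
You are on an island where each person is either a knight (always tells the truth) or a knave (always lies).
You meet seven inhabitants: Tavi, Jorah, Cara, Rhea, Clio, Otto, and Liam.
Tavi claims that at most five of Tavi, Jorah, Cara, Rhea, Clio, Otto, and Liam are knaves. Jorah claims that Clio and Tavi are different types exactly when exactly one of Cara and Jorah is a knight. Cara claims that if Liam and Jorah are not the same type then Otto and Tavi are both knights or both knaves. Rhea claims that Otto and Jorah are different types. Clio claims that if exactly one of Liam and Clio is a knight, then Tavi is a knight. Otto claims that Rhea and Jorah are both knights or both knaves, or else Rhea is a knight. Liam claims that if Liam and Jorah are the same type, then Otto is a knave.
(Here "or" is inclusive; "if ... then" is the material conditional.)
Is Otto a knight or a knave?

Consistent assignments: {Tavi=knight, Jorah=knave, Cara=knight, Rhea=knight, Clio=knight, Otto=knight, Liam=knight}; {Tavi=knight, Jorah=knave, Cara=knight, Rhea=knight, Clio=knight, Otto=knight, Liam=knave}
In every consistent assignment, Otto is a knight.

Otto is a knight.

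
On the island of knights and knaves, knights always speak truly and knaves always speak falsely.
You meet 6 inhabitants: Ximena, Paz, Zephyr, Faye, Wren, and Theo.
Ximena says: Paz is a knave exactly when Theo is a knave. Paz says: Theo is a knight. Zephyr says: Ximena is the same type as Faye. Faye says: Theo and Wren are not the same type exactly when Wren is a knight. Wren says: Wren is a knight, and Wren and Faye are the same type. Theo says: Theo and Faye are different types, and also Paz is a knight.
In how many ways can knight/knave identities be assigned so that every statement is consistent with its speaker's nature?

3

Consistent assignments:
  Ximena=knight, Paz=knight, Zephyr=knave, Faye=knave, Wren=knave, Theo=knight
  Ximena=knight, Paz=knave, Zephyr=knight, Faye=knight, Wren=knight, Theo=knave
  Ximena=knight, Paz=knave, Zephyr=knight, Faye=knight, Wren=knave, Theo=knave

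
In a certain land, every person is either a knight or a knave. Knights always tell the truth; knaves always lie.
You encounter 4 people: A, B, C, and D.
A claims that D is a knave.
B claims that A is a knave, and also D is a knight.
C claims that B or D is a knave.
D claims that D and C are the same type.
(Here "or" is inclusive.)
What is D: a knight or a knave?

D is a knave.

Consistent assignments: {A=knight, B=knave, C=knight, D=knave}
In every consistent assignment, D is a knave.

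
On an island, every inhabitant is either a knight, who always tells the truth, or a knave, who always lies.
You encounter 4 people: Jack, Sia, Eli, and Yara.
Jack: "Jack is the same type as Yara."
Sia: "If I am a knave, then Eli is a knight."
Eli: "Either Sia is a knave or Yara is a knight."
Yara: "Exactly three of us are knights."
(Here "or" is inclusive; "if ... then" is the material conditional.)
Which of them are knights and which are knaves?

Knights: Sia, Eli, and Yara. Knaves: Jack.

Since Jack is a knave, "Jack is the same type as Yara" needs to be false, which holds.
Sia is a knight, and the claim "if I am a knave, then Eli is a knight" is indeed True.
Eli is a knight, so "either Sia is a knave or Yara is a knight" must be True — and it is.
Yara (knight): "exactly three of us are knights" — True. ✓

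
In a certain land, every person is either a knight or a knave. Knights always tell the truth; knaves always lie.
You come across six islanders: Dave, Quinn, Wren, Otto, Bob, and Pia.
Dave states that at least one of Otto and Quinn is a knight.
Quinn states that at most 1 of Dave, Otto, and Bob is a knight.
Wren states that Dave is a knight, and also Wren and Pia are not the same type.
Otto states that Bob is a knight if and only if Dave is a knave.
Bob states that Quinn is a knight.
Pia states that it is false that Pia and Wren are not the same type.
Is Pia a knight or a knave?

Pia is a knave.

Consistent assignments: {Dave=knight, Quinn=knave, Wren=knight, Otto=knight, Bob=knave, Pia=knave}
In every consistent assignment, Pia is a knave.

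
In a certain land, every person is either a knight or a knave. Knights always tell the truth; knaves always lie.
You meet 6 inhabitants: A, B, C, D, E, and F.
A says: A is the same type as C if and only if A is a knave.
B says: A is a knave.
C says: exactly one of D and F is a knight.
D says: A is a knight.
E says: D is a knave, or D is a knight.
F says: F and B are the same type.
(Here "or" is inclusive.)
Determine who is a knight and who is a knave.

Knights: B, C, E, and F. Knaves: A and D.

A (knave): "A is the same type as C if and only if A is a knave" — False. ✓
As a knight, B's statement "A is a knave" should be True; it is.
Since C is a knight, "exactly one of D and F is a knight" needs to be True, which holds.
D (knave): "A is a knight" — False. ✓
E is a knight; "D is a knave, or D is a knight" is True, as required.
F (knight): "F and B are the same type" — True. ✓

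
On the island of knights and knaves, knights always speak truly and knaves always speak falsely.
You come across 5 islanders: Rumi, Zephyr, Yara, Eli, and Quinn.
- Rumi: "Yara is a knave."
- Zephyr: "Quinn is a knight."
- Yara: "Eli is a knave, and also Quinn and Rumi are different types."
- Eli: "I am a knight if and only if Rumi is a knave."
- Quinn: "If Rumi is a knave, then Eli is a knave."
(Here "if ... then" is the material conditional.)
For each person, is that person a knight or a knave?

Rumi is a knave, Zephyr is a knight, Yara is a knight, Eli is a knave, and Quinn is a knight.

Rumi is a knave, so "Yara is a knave" must be False — and it is.
Zephyr (knight): "Quinn is a knight" — True. ✓
Yara is a knight; "Eli is a knave, and also Quinn and Rumi are different types" is True, as required.
Eli is a knave, and the claim "I am a knight if and only if Rumi is a knave" is indeed False.
Quinn is a knight, so "if Rumi is a knave, then Eli is a knave" must be True — and it is.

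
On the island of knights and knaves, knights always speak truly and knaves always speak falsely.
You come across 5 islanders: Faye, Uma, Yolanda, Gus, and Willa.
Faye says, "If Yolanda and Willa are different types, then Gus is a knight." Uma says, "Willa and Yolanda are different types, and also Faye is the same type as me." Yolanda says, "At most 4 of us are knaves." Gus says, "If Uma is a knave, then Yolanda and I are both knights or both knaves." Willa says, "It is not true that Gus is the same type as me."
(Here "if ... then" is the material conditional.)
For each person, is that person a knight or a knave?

Faye is a knight, Uma is a knave, Yolanda is a knight, Gus is a knave, and Willa is a knight.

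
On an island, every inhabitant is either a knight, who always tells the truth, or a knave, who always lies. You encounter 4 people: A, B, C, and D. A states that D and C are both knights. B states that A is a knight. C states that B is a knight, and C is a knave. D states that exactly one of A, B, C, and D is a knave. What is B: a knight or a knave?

B is a knave.

Consistent assignments: {A=knave, B=knave, C=knave, D=knave}
In every consistent assignment, B is a knave.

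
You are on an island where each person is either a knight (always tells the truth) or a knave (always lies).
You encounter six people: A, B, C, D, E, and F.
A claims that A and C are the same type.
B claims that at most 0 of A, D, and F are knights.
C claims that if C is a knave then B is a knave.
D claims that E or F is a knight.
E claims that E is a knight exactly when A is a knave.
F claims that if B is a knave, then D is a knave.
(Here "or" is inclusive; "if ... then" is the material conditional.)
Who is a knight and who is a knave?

A is a knave, B is a knave, C is a knight, D is a knight, E is a knight, and F is a knave.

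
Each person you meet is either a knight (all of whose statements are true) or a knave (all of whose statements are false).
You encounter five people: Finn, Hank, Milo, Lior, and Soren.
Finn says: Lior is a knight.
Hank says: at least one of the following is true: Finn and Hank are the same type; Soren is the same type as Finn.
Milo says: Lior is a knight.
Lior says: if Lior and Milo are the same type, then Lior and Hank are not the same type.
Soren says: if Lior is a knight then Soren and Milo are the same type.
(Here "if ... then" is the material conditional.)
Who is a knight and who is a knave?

Finn is a knight, Hank is a knave, Milo is a knight, Lior is a knight, and Soren is a knave.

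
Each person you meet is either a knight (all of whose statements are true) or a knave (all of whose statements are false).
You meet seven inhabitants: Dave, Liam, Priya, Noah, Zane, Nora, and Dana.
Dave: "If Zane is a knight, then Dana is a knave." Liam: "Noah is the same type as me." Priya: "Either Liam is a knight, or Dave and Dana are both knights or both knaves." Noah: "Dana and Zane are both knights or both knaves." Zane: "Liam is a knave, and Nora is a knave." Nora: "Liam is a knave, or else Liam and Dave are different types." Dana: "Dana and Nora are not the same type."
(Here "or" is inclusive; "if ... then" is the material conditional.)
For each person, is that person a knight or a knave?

Knights: Dave, Liam, Priya, and Noah. Knaves: Zane, Nora, and Dana.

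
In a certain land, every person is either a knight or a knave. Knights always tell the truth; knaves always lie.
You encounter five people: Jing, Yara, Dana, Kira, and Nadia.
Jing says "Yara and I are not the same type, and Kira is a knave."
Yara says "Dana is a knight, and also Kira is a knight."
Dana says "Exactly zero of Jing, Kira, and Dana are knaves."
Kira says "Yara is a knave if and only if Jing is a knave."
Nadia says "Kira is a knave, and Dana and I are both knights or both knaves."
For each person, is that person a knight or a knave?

Jing is a knave, Yara is a knave, Dana is a knave, Kira is a knight, and Nadia is a knave.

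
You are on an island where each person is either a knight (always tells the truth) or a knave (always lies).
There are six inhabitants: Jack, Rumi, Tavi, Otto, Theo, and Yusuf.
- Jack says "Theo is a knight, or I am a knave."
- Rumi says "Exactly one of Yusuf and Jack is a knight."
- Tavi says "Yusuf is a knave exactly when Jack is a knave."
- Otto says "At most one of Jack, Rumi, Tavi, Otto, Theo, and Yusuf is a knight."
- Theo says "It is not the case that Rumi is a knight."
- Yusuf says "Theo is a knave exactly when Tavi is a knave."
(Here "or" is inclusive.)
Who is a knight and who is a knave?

Jack is a knight, Rumi is a knave, Tavi is a knight, Otto is a knave, Theo is a knight, and Yusuf is a knight.

Jack is a knight; "Theo is a knight, or I am a knave" is True, as required.
Rumi is a knave, and the claim "exactly one of Yusuf and Jack is a knight" is indeed false.
Tavi (knight): "Yusuf is a knave exactly when Jack is a knave" — True. ✓
As a knave, Otto's statement "at most one of Jack, Rumi, Tavi, Otto, Theo, and Yusuf is a knight" should be false; it is.
Theo is a knight, and the claim "it is not the case that Rumi is a knight" is indeed True.
Yusuf (knight): "Theo is a knave exactly when Tavi is a knave" — True. ✓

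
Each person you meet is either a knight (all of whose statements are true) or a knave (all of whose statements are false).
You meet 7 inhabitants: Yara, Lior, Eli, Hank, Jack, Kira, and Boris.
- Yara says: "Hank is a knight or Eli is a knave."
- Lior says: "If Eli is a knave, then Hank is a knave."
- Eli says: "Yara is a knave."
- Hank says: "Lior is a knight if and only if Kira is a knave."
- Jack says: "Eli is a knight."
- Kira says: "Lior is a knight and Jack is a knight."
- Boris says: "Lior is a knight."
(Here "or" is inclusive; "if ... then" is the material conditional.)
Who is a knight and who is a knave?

Yara is a knave, and the claim "Hank is a knight or Eli is a knave" is indeed false.
Lior (knight): "if Eli is a knave, then Hank is a knave" — True. ✓
Eli (knight): "Yara is a knave" — True. ✓
Hank (knave): "Lior is a knight if and only if Kira is a knave" — false. ✓
Jack is a knight, so "Eli is a knight" must be True — and it is.
As a knight, Kira's statement "Lior is a knight and Jack is a knight" should be True; it is.
Boris (knight): "Lior is a knight" — True. ✓

Yara is a knave, Lior is a knight, Eli is a knight, Hank is a knave, Jack is a knight, Kira is a knight, and Boris is a knight.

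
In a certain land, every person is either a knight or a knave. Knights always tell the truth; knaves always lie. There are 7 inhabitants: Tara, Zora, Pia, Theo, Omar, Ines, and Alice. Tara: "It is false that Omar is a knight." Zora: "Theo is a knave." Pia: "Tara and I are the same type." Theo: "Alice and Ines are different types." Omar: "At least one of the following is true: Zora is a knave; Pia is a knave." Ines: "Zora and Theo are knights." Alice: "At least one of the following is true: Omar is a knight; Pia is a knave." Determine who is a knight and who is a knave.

Tara is a knight, so "it is false that Omar is a knight" must be true — and it is.
Zora is a knight, so "Theo is a knave" must be true — and it is.
As a knight, Pia's statement "Tara and I are the same type" should be true; it is.
As a knave, Theo's statement "Alice and Ines are different types" should be False; it is.
Omar is a knave, so "at least one of the following is true: Zora is a knave; Pia is a knave" must be False — and it is.
Ines is a knave, so "Zora and Theo are knights" must be False — and it is.
Alice (knave): "at least one of the following is true: Omar is a knight; Pia is a knave" — False. ✓

Knights: Tara, Zora, and Pia. Knaves: Theo, Omar, Ines, and Alice.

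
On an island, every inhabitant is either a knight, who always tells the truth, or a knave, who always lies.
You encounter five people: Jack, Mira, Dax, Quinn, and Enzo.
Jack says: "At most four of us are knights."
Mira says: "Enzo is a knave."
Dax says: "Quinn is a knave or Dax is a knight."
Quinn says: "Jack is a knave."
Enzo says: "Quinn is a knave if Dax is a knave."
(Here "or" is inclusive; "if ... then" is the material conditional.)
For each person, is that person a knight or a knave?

Jack is a knight, Mira is a knave, Dax is a knight, Quinn is a knave, and Enzo is a knight.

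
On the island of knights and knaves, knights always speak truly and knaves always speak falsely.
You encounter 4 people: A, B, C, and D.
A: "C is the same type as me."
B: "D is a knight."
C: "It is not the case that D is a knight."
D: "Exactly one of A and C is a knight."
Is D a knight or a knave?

D is a knave.

Consistent assignments: {A=knight, B=knave, C=knight, D=knave}
In every consistent assignment, D is a knave.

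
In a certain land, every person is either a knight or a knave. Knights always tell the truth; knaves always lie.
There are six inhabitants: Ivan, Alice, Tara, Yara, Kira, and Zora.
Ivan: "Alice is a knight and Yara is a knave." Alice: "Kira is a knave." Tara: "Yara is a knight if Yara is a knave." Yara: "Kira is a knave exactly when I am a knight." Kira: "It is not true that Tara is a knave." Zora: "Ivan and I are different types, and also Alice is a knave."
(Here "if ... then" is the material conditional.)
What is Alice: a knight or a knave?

Alice is a knight.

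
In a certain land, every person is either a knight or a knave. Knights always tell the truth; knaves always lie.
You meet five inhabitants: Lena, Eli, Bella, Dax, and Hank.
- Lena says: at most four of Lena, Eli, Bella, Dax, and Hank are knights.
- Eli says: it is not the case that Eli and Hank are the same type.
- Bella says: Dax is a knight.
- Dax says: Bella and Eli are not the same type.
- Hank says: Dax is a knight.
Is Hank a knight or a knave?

Hank is a knave.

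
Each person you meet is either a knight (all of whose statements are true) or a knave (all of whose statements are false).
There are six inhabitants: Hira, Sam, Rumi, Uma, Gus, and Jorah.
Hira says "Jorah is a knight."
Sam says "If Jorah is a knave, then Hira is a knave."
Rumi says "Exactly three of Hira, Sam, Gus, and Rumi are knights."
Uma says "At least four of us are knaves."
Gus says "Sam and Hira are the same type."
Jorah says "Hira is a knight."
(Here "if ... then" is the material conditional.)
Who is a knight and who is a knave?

Knights: Sam and Uma. Knaves: Hira, Rumi, Gus, and Jorah.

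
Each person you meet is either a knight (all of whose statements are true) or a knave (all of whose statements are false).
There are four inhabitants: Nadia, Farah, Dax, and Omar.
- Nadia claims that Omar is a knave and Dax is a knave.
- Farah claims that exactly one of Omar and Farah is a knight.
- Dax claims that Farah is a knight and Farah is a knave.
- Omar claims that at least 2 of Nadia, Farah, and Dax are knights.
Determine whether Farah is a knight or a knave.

Farah is a knave.

Consistent assignments: {Nadia=knight, Farah=knave, Dax=knave, Omar=knave}
In every consistent assignment, Farah is a knave.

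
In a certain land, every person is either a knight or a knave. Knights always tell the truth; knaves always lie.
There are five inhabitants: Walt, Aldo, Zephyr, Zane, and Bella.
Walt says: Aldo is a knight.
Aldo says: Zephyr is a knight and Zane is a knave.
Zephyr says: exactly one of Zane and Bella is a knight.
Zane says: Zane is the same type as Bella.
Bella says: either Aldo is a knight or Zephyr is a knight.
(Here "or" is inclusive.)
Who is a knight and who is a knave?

Since Walt is a knight, "Aldo is a knight" needs to be true, which holds.
Aldo is a knight, and the claim "Zephyr is a knight and Zane is a knave" is indeed true.
Zephyr is a knight, and the claim "exactly one of Zane and Bella is a knight" is indeed true.
Zane is a knave, so "Zane is the same type as Bella" must be false — and it is.
Bella is a knight, so "either Aldo is a knight or Zephyr is a knight" must be true — and it is.

Walt is a knight, Aldo is a knight, Zephyr is a knight, Zane is a knave, and Bella is a knight.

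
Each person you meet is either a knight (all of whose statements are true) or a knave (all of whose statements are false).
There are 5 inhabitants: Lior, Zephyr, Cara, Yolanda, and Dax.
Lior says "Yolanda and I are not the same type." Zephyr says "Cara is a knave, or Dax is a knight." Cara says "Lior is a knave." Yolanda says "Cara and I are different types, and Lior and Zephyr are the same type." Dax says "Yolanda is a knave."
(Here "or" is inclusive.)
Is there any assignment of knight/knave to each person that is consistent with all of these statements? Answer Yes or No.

One consistent assignment: Lior=knight, Zephyr=knight, Cara=knave, Yolanda=knave, Dax=knight.

Yes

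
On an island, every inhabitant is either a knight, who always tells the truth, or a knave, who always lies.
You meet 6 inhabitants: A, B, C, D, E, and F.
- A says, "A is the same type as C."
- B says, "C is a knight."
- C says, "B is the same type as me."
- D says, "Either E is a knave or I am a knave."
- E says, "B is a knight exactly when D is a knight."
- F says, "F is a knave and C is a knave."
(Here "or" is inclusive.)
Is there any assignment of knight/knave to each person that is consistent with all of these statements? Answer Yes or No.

Checking all 64 assignments, each has at least one speaker whose statement's truth value contradicts their type.

No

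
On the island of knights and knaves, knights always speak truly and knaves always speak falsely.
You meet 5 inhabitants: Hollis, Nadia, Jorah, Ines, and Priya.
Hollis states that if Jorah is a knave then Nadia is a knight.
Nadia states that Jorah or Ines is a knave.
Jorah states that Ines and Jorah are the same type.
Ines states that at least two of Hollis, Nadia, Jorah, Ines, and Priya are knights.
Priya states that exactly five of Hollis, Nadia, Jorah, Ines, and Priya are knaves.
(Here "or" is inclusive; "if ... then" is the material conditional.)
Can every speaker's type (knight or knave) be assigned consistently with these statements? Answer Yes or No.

Yes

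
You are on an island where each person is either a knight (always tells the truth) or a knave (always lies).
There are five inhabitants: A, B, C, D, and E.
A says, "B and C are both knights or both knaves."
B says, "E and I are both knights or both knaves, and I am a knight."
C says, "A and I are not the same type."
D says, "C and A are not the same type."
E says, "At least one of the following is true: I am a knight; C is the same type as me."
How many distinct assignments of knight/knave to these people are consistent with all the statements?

Consistent assignments:
  A=knave, B=knight, C=knave, D=knave, E=knight
  A=knave, B=knave, C=knight, D=knight, E=knight
  A=knave, B=knave, C=knight, D=knight, E=knave

3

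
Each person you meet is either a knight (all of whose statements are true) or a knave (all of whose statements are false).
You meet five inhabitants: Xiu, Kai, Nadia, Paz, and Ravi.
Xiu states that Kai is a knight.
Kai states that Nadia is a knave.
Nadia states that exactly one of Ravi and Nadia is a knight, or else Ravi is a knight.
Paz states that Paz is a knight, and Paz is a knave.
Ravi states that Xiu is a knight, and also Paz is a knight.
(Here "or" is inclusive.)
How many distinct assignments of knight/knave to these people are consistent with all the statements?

2

Consistent assignments:
  Xiu=knight, Kai=knight, Nadia=knave, Paz=knave, Ravi=knave
  Xiu=knave, Kai=knave, Nadia=knight, Paz=knave, Ravi=knave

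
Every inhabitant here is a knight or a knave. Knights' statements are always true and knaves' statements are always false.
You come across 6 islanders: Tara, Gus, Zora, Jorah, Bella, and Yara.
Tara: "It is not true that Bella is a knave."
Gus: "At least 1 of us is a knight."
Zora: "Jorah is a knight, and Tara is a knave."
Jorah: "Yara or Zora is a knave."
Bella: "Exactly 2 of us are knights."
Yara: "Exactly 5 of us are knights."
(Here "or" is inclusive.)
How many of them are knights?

The unique consistent assignment is Tara=knave, Gus=knight, Zora=knight, Jorah=knight, Bella=knave, Yara=knave.
That has 3 knights.

3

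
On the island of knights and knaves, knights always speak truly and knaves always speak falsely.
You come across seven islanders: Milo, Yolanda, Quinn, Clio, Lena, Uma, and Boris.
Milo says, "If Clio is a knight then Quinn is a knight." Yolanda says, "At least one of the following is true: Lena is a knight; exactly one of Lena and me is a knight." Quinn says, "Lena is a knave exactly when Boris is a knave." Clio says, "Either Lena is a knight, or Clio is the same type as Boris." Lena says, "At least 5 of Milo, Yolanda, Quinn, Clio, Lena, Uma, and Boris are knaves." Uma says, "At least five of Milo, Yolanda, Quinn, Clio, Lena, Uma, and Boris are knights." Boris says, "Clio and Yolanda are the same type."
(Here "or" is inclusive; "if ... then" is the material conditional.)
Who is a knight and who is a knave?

Knights: Yolanda, Clio, and Boris. Knaves: Milo, Quinn, Lena, and Uma.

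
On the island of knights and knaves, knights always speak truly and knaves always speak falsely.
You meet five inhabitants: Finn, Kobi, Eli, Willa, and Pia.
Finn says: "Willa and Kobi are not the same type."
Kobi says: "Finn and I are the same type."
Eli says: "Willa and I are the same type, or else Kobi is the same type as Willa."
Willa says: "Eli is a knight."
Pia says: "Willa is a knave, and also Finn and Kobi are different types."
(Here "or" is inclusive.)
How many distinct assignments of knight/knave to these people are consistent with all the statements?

Consistent assignments:
  Finn=knight, Kobi=knave, Eli=knight, Willa=knight, Pia=knave

1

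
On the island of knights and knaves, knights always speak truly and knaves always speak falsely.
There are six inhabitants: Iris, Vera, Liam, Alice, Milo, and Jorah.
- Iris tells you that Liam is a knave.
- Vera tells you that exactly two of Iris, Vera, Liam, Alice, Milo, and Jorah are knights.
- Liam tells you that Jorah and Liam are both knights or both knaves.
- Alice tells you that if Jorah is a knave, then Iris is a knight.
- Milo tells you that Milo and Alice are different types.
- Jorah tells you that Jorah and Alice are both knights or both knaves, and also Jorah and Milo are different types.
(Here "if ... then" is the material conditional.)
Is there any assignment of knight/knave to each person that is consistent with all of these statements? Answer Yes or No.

No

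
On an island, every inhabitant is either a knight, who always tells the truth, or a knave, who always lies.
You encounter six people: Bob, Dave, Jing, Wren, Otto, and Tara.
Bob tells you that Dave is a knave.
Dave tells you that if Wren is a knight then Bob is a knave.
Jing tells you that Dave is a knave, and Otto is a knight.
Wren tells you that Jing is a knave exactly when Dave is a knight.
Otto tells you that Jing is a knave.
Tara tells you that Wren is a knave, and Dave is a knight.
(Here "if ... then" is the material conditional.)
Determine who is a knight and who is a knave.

Bob is a knave, Dave is a knight, Jing is a knave, Wren is a knight, Otto is a knight, and Tara is a knave.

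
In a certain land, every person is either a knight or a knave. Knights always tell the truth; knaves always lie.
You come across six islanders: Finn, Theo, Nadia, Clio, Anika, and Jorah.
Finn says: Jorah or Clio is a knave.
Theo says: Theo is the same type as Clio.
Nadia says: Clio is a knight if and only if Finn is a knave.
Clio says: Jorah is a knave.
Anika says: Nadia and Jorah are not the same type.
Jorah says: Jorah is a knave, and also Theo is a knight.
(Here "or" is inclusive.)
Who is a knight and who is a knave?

Finn is a knight, Theo is a knave, Nadia is a knave, Clio is a knight, Anika is a knave, and Jorah is a knave.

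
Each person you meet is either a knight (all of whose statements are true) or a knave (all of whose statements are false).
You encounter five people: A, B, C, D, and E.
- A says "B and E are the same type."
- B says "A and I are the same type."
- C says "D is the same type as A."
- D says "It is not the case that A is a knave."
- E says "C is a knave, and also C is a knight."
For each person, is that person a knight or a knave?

A is a knight, and the claim "B and E are the same type" is indeed true.
B is a knave; "A and I are the same type" is False, as required.
C is a knight; "D is the same type as A" is true, as required.
Since D is a knight, "it is not the case that A is a knave" needs to be true, which holds.
Since E is a knave, "C is a knave, and also C is a knight" needs to be False, which holds.

A is a knight, B is a knave, C is a knight, D is a knight, and E is a knave.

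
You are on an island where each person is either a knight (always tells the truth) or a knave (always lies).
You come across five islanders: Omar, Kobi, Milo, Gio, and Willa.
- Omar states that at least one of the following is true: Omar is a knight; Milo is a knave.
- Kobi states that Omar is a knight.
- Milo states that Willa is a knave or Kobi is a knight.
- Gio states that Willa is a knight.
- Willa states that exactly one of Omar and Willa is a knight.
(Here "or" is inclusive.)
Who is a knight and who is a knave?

Omar is a knave, Kobi is a knave, Milo is a knight, Gio is a knave, and Willa is a knave.

Omar is a knave, and the claim "at least one of the following is true: Omar is a knight; Milo is a knave" is indeed False.
Kobi is a knave, and the claim "Omar is a knight" is indeed False.
Milo (knight): "Willa is a knave or Kobi is a knight" — True. ✓
Gio is a knave, and the claim "Willa is a knight" is indeed False.
Willa is a knave, so "exactly one of Omar and Willa is a knight" must be False — and it is.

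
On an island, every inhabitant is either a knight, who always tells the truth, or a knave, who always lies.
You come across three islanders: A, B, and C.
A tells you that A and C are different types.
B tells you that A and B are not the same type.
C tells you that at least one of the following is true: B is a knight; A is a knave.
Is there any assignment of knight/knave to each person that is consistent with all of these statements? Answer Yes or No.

Checking all 8 assignments, each has at least one speaker whose statement's truth value contradicts their type.

No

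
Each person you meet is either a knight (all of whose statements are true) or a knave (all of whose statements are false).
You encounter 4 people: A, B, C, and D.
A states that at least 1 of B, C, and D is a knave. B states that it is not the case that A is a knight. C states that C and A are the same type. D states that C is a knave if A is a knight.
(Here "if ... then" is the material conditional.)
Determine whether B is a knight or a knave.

B is a knave.

Consistent assignments: {A=knight, B=knave, C=knight, D=knave}; {A=knight, B=knave, C=knave, D=knight}
In every consistent assignment, B is a knave.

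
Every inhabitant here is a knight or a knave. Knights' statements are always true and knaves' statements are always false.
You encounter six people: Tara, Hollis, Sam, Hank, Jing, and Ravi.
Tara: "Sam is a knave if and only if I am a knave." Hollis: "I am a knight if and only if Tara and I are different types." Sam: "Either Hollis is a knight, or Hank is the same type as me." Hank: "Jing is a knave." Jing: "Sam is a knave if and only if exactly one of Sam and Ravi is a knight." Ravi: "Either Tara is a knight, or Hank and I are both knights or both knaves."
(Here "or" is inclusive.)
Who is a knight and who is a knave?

Tara is a knave, Hollis is a knight, Sam is a knight, Hank is a knight, Jing is a knave, and Ravi is a knave.

Tara is a knave; "Sam is a knave if and only if I am a knave" is False, as required.
Hollis is a knight, so "I am a knight if and only if Tara and I are different types" must be True — and it is.
Sam is a knight, so "either Hollis is a knight, or Hank is the same type as me" must be True — and it is.
Hank (knight): "Jing is a knave" — True. ✓
Jing is a knave, so "Sam is a knave if and only if exactly one of Sam and Ravi is a knight" must be False — and it is.
Ravi (knave): "either Tara is a knight, or Hank and I are both knights or both knaves" — False. ✓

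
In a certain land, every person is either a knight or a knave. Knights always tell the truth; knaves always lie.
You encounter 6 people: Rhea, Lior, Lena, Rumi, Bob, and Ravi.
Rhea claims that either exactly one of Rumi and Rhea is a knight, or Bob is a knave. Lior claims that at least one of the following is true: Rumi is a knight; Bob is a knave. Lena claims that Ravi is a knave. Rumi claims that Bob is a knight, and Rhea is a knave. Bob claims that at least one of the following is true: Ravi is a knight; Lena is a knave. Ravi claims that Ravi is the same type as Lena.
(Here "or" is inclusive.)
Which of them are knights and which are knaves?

As a knight, Rhea's statement "either exactly one of Rumi and Rhea is a knight, or Bob is a knave" should be True; it is.
Lior is a knight, and the claim "at least one of the following is true: Rumi is a knight; Bob is a knave" is indeed True.
Lena is a knight; "Ravi is a knave" is True, as required.
Since Rumi is a knave, "Bob is a knight, and Rhea is a knave" needs to be false, which holds.
Bob is a knave, so "at least one of the following is true: Ravi is a knight; Lena is a knave" must be false — and it is.
Since Ravi is a knave, "Ravi is the same type as Lena" needs to be false, which holds.

Rhea is a knight, Lior is a knight, Lena is a knight, Rumi is a knave, Bob is a knave, and Ravi is a knave.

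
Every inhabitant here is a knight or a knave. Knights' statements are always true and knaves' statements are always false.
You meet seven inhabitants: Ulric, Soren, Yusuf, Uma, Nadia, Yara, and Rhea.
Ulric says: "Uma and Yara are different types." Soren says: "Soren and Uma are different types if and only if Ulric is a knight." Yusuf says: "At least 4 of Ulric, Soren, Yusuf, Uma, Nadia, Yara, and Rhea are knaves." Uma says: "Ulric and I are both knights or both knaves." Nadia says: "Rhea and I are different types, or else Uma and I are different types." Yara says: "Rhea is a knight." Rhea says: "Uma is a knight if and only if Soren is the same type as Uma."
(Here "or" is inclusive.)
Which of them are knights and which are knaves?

Knights: Ulric, Soren, Nadia, Yara, and Rhea. Knaves: Yusuf and Uma.

Ulric (knight): "Uma and Yara are different types" — true. ✓
Soren is a knight; "Soren and Uma are different types if and only if Ulric is a knight" is true, as required.
Yusuf is a knave, so "at least 4 of Ulric, Soren, Yusuf, Uma, Nadia, Yara, and Rhea are knaves" must be False — and it is.
Uma is a knave, so "Ulric and I are both knights or both knaves" must be False — and it is.
Nadia is a knight, so "Rhea and I are different types, or else Uma and I are different types" must be true — and it is.
As a knight, Yara's statement "Rhea is a knight" should be true; it is.
As a knight, Rhea's statement "Uma is a knight if and only if Soren is the same type as Uma" should be true; it is.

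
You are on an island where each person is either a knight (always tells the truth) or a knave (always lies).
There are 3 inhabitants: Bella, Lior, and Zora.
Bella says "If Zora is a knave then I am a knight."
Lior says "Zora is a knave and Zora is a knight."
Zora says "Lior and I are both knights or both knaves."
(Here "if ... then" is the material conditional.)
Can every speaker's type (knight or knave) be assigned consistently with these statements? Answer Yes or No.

No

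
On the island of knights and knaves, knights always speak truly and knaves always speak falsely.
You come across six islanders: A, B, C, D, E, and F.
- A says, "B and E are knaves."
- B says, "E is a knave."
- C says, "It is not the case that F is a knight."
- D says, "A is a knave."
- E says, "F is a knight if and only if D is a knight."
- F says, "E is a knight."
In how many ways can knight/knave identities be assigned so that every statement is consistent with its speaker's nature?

2

Consistent assignments:
  A=knave, B=knight, C=knight, D=knight, E=knave, F=knave
  A=knave, B=knave, C=knave, D=knight, E=knight, F=knight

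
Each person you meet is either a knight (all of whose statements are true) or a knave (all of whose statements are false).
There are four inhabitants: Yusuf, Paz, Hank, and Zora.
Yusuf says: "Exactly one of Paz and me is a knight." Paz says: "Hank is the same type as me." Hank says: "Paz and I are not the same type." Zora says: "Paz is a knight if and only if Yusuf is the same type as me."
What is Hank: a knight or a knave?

Hank is a knight.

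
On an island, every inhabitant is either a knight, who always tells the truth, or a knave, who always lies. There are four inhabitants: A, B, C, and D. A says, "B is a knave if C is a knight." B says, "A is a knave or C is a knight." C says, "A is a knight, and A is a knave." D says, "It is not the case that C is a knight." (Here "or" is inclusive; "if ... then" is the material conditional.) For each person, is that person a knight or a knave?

Suppose A is a knave. Then A's statement "B is a knave if C is a knight" would have to be false. Checking the 8 ways to assign the others, none is consistent with every speaker.
(For instance, with B=knave, C=knave, D=knight, A's claim "B is a knave if C is a knight" comes out true where it would need to be false.)
So A must be a knight, making "B is a knave if C is a knight" true. Taking A=knight, B=knave, C=knave, D=knight, each remaining statement checks out:
  B (knave): "A is a knave or C is a knight" — false. ✓
  C (knave): "A is a knight, and A is a knave" — false. ✓
  D (knight): "it is not the case that C is a knight" — true. ✓
This is the unique consistent assignment.

A is a knight, B is a knave, C is a knave, and D is a knight.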